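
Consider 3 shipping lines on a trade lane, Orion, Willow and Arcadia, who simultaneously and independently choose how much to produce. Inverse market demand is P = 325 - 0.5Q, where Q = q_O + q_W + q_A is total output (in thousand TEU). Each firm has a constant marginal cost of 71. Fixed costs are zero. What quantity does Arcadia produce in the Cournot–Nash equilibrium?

Each firm earns π_i = (325 - 0.5Q)q_i - 71q_i.
Setting ∂π_i/∂q_i = 0 with rivals' quantities fixed: 254 - q_i - (1/2)·Σ_{j≠i} q_j = 0.
With identical firms every q_j equals q_i, so Σ_{j≠i} q_j = 2q_i and 254 = 2q_i, giving q_i = 127.

127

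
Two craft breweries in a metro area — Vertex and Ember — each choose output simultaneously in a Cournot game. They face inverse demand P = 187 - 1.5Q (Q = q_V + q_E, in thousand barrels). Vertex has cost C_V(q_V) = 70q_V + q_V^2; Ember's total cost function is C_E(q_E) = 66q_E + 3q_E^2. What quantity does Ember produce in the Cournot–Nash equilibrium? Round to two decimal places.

10.05

Vertex's profit: π_V = (187 - 1.5Q)q_V - (70q_V + q_V²). Setting ∂π_V/∂q_V = 0: 117 - 5q_V - (3/2)(q_E) = 0.
Ember's profit: π_E = (187 - 1.5Q)q_E - (66q_E + 3q_E²). Setting ∂π_E/∂q_E = 0: 121 - 9q_E - (3/2)(q_V) = 0.
Best responses: q_V = (117 - (3/2)q_E)/5, q_E = (121 - (3/2)q_V)/9.
Solving the pair: q_V = 1162/57, q_E = 1718/171.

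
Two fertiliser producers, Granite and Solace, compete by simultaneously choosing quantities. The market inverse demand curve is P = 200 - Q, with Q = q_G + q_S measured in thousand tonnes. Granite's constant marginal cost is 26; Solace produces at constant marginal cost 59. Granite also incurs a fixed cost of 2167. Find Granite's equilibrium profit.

2594

Granite's profit: π_G = (200 - Q)q_G - (26q_G). Setting ∂π_G/∂q_G = 0: 174 - 2q_G - (q_S) = 0.
Solace's first-order condition: 141 - 2q_S - (q_G) = 0.
So q_G = (174 - q_S)/2 and q_S = (141 - q_G)/2.
Substituting one into the other gives q_G = 69 and q_S = 36.
Price P = 200 - 105 = 95.
Granite's profit: (95 - 26)·69 - 2167 = 2594.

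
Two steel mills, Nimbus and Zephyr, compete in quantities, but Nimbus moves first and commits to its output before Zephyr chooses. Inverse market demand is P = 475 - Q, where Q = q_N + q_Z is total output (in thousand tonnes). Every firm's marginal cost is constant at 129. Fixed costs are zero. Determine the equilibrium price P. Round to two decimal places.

Solve by backward induction. Given q_N, the follower Zephyr maximises π_Z = (475 - q_N - q_Z)q_Z - 129q_Z.
∂π_Z/∂q_Z = 346 - q_N - 2q_Z = 0 gives the reaction function q_Z = (346 - q_N)/2.
The leader anticipates this reaction. Substituting into P = 475 - Q gives P = 302 - (1/2)q_N, so π_N = (302 - (1/2)q_N)q_N - 129q_N.
Leader FOC: 173 - q_N = 0, so q_N = 173.
Then q_Z = (346 - 173)/2 = 173/2.
Total output Q = 519/2, so price P = 475 - 519/2 = 431/2.

215.50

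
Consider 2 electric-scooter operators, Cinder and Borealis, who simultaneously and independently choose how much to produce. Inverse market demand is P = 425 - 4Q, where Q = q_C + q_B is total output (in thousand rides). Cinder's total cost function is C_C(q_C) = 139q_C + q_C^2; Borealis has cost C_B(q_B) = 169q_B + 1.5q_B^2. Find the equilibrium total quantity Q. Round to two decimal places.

37.64

Cinder's profit: π_C = (425 - 4Q)q_C - (139q_C + q_C²). Setting ∂π_C/∂q_C = 0: 286 - 10q_C - 4(q_B) = 0.
Borealis's profit: π_B = (425 - 4Q)q_B - (169q_B + (3/2)q_B²). Setting ∂π_B/∂q_B = 0: 256 - 11q_B - 4(q_C) = 0.
Best responses: q_C = (286 - 4q_B)/10, q_B = (256 - 4q_C)/11.
Substituting one into the other gives q_C = 1061/47 and q_B = 708/47.
Total output Q = 1061/47 + 708/47 = 1769/47.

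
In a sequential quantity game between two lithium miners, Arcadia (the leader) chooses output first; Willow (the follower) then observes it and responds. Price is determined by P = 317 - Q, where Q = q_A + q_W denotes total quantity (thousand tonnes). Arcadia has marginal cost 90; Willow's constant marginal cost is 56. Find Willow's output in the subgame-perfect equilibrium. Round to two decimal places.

Solve by backward induction. Given q_A, the follower Willow maximises π_W = (317 - q_A - q_W)q_W - 56q_W.
∂π_W/∂q_W = 261 - q_A - 2q_W = 0 gives the reaction function q_W = (261 - q_A)/2.
Arcadia substitutes q_W(q_A) into its own profit: π_A = q_A(317 - q_A - (261 - q_A)/2) - 90q_A = (373/2 - (1/2)q_A)q_A - 90q_A.
The leader's first-order condition 193/2 - q_A = 0 yields q_A = 193/2.
Then q_W = (261 - 193/2)/2 = 329/4.

82.25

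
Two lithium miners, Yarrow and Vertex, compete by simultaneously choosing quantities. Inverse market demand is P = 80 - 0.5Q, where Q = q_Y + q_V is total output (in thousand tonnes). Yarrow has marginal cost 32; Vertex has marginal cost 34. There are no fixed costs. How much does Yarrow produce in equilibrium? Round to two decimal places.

Yarrow's profit: π_Y = (80 - 0.5Q)q_Y - (32q_Y). Setting ∂π_Y/∂q_Y = 0: 48 - q_Y - (1/2)(q_V) = 0.
Vertex's profit: π_V = (80 - 0.5Q)q_V - (34q_V). Setting ∂π_V/∂q_V = 0: 46 - q_V - (1/2)(q_Y) = 0.
Best responses: q_Y = (48 - (1/2)q_V), q_V = (46 - (1/2)q_Y).
Solving the pair: q_Y = 100/3, q_V = 88/3.

33.33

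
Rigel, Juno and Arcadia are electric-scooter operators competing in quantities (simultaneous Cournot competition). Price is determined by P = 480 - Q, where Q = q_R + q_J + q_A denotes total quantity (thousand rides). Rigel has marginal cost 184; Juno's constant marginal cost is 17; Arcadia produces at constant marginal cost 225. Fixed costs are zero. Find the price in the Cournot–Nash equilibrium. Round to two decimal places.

Rigel's profit: π_R = (480 - Q)q_R - (184q_R). Setting ∂π_R/∂q_R = 0: 296 - 2q_R - (q_J + q_A) = 0.
Juno's first-order condition: 463 - 2q_J - (q_R + q_A) = 0.
Arcadia's profit: π_A = (480 - Q)q_A - (225q_A). Setting ∂π_A/∂q_A = 0: 255 - 2q_A - (q_R + q_J) = 0.
Adding the 3 conditions: 1014 − 2Q − 2Q = 0, i.e. Q = 507/2.
Back-substituting: q_R = (296 − 507/2) = 85/2, q_J = (463 − 507/2) = 419/2, q_A = (255 − 507/2) = 3/2.
Total output Q = 507/2, so price P = 480 - 507/2 = 453/2.

226.50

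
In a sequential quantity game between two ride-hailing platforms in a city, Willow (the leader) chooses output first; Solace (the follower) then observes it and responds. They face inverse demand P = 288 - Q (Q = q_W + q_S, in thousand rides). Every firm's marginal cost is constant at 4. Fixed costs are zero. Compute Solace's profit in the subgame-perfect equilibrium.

5041

Solve by backward induction. Given q_W, the follower Solace maximises π_S = (288 - q_W - q_S)q_S - 4q_S.
Follower FOC: 284 - q_W - 2q_S = 0, so q_S(q_W) = (284 - q_W)/2.
The leader anticipates this reaction. Substituting into P = 288 - Q gives P = 146 - (1/2)q_W, so π_W = (146 - (1/2)q_W)q_W - 4q_W.
The leader's first-order condition 142 - q_W = 0 yields q_W = 142.
Then q_S = (284 - 142)/2 = 71.
Price P = 288 - 213 = 75.
Solace's profit: (75 - 4)·71 = 5041.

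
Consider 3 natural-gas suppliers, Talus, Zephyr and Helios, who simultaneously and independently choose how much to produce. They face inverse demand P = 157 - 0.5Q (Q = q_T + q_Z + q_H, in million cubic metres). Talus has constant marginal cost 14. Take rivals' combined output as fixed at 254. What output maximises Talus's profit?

16

With rivals' combined output fixed at 254, Talus's profit is π_T = (157 - (1/2)·254 - (1/2)q_T)q_T - (14q_T) = (30 - (1/2)q_T)q_T - (14q_T).
∂π_T/∂q_T = 16 - q_T = 0, so q_T = 16.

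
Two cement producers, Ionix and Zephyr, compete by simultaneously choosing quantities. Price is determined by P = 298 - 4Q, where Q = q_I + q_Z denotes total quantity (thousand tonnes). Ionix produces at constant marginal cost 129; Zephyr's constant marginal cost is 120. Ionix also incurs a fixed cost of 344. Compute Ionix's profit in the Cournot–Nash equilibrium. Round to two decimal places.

367.11

Ionix's profit: π_I = (298 - 4Q)q_I - (129q_I). Setting ∂π_I/∂q_I = 0: 169 - 8q_I - 4(q_Z) = 0.
Zephyr's first-order condition: 178 - 8q_Z - 4(q_I) = 0.
So q_I = (169 - 4q_Z)/8 and q_Z = (178 - 4q_I)/8.
Solving the pair: q_I = 40/3, q_Z = 187/12.
Price P = 298 - 4·(347/12) = 547/3.
Ionix's profit: (547/3 - 129)·(40/3) - 344 = 367.1111.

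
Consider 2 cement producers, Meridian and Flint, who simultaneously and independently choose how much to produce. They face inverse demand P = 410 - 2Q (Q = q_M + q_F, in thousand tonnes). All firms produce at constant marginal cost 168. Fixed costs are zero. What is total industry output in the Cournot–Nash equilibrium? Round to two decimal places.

A representative firm's profit is π_i = q_i(410 - 2Q) - 168q_i.
First-order condition (treating rivals' output as given): 242 - 4q_i - 2q_j = 0.
By symmetry each firm produces the same amount; substituting q_j = q_i yields q_i = 242/6 = 121/3.
Total output Q = 121/3 + 121/3 = 242/3.

80.67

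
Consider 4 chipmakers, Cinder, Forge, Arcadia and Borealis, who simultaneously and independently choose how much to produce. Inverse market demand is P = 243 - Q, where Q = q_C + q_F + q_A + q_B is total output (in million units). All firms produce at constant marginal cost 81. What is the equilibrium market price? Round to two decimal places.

Each firm earns π_i = (243 - Q)q_i - 81q_i.
First-order condition (treating rivals' output as given): 162 - 2q_i - Σ_{j≠i} q_j = 0.
By symmetry each firm produces the same amount; substituting Σ_{j≠i} q_j = 3q_i yields q_i = 162/5.
Total output Q = 648/5, so price P = 243 - 648/5 = 567/5.

113.40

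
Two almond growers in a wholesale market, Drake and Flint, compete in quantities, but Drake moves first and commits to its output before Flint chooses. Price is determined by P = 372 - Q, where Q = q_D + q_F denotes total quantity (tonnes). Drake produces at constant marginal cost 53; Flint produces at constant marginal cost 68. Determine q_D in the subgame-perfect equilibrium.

167

Solve by backward induction. Given q_D, the follower Flint maximises π_F = (372 - q_D - q_F)q_F - 68q_F.
Setting the follower's marginal profit to zero, 304 - q_D - 2q_F = 0, i.e. q_F = (304 - q_D)/2.
The leader anticipates this reaction. Substituting into P = 372 - Q gives P = 220 - (1/2)q_D, so π_D = (220 - (1/2)q_D)q_D - 53q_D.
Maximising: ∂π_D/∂q_D = 167 - q_D = 0, giving q_D = 167.
Then q_F = (304 - 167)/2 = 137/2.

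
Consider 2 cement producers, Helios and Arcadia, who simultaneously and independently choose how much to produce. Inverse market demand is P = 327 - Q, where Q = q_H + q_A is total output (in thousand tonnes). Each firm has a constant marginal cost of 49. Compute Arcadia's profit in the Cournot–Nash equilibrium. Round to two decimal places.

Each firm earns π_i = (327 - Q)q_i - 49q_i.
First-order condition (treating rivals' output as given): 278 - 2q_i - q_j = 0.
With identical firms every q_j equals q_i, so q_j = q_i and 278 = 3q_i, giving q_i = 278/3.
Price P = 327 - 556/3 = 425/3.
Arcadia's profit: (425/3 - 49)·(278/3) = 8587.1111.

8587.11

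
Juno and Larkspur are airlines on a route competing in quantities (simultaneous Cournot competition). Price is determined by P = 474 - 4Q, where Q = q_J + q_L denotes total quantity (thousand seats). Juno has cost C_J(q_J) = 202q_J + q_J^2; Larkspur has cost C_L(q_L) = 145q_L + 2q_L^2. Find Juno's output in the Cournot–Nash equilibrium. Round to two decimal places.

18.73

Juno's profit: π_J = (474 - 4Q)q_J - (202q_J + q_J²). Setting ∂π_J/∂q_J = 0: 272 - 10q_J - 4(q_L) = 0.
Larkspur's first-order condition: 329 - 12q_L - 4(q_J) = 0.
Best responses: q_J = (272 - 4q_L)/10, q_L = (329 - 4q_J)/12.
Solving the pair: q_J = 487/26, q_L = 1101/52.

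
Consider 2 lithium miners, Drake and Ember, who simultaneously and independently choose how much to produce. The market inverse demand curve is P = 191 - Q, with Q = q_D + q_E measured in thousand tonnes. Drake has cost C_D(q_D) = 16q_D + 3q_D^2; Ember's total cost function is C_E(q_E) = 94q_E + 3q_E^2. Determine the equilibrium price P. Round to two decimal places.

160.78

Drake's profit: π_D = (191 - Q)q_D - (16q_D + 3q_D²). Setting ∂π_D/∂q_D = 0: 175 - 8q_D - (q_E) = 0.
Ember's profit: π_E = (191 - Q)q_E - (94q_E + 3q_E²). Setting ∂π_E/∂q_E = 0: 97 - 8q_E - (q_D) = 0.
So q_D = (175 - q_E)/8 and q_E = (97 - q_D)/8.
Substituting one into the other gives q_D = 1303/63 and q_E = 601/63.
Total output Q = 272/9, so price P = 191 - 272/9 = 1447/9.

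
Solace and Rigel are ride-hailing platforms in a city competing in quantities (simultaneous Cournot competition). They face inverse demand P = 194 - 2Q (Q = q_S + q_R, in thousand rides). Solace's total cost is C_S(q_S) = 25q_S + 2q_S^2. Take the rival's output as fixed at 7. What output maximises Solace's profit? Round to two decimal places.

19.38

With the rival's output fixed at 7, Solace's profit is π_S = (194 - 2·7 - 2q_S)q_S - (25q_S + 2q_S²) = (180 - 2q_S)q_S - (25q_S + 2q_S²).
∂π_S/∂q_S = 155 - 8q_S = 0, so q_S = 155/8.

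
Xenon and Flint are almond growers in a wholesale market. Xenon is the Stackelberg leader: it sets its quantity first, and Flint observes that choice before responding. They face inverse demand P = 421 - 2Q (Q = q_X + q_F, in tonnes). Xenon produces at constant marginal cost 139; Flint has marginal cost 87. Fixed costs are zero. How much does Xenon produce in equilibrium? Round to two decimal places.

Solve by backward induction. Given q_X, the follower Flint maximises π_F = (421 - 2q_X - 2q_F)q_F - 87q_F.
∂π_F/∂q_F = 334 - 2q_X - 4q_F = 0 gives the reaction function q_F = (334 - 2q_X)/4.
Xenon substitutes q_F(q_X) into its own profit: π_X = q_X(421 - 2q_X - (334 - 2q_X)/2) - 139q_X = (254 - q_X)q_X - 139q_X.
Maximising: ∂π_X/∂q_X = 115 - 2q_X = 0, giving q_X = 115/2.
Then q_F = (334 - 2·(115/2))/4 = 219/4.

57.50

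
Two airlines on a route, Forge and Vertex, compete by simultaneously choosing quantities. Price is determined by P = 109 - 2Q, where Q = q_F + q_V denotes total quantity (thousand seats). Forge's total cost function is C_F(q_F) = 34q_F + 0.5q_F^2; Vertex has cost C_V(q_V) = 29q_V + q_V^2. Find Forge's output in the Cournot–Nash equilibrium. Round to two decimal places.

Forge's profit: π_F = (109 - 2Q)q_F - (34q_F + (1/2)q_F²). Setting ∂π_F/∂q_F = 0: 75 - 5q_F - 2(q_V) = 0.
Vertex's first-order condition: 80 - 6q_V - 2(q_F) = 0.
Rearranging gives the reaction functions q_F = (75 - 2q_V)/5 and q_V = (80 - 2q_F)/6.
Substituting one into the other gives q_F = 145/13 and q_V = 125/13.

11.15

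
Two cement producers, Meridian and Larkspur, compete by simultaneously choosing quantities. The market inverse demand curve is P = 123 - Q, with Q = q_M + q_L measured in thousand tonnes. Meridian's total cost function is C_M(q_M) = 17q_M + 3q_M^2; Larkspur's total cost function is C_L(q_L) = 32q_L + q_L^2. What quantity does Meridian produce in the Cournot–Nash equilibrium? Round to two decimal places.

Meridian's profit: π_M = (123 - Q)q_M - (17q_M + 3q_M²). Setting ∂π_M/∂q_M = 0: 106 - 8q_M - (q_L) = 0.
Larkspur's profit: π_L = (123 - Q)q_L - (32q_L + q_L²). Setting ∂π_L/∂q_L = 0: 91 - 4q_L - (q_M) = 0.
Rearranging gives the reaction functions q_M = (106 - q_L)/8 and q_L = (91 - q_M)/4.
Substituting one into the other gives q_M = 333/31 and q_L = 622/31.

10.74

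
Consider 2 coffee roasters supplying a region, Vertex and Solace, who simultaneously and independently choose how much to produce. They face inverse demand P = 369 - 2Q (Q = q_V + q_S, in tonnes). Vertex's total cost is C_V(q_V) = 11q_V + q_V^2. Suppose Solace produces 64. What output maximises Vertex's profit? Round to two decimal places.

38.33

With the rival's output fixed at 64, Vertex's profit is π_V = (369 - 2·64 - 2q_V)q_V - (11q_V + q_V²) = (241 - 2q_V)q_V - (11q_V + q_V²).
∂π_V/∂q_V = 230 - 6q_V = 0, so q_V = 115/3.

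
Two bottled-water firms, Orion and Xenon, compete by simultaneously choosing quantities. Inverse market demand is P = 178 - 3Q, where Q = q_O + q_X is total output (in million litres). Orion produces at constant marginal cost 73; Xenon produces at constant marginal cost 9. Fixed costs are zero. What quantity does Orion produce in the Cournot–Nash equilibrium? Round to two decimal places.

4.56

Orion's profit: π_O = (178 - 3Q)q_O - (73q_O). Setting ∂π_O/∂q_O = 0: 105 - 6q_O - 3(q_X) = 0.
Xenon's first-order condition: 169 - 6q_X - 3(q_O) = 0.
Rearranging gives the reaction functions q_O = (105 - 3q_X)/6 and q_X = (169 - 3q_O)/6.
Substituting one into the other gives q_O = 41/9 and q_X = 233/9.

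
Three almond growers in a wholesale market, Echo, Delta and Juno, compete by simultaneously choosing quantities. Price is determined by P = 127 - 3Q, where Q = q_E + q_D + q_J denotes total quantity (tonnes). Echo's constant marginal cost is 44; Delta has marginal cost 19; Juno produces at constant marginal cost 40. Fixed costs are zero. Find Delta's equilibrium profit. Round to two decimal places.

494.08

Echo's profit: π_E = (127 - 3Q)q_E - (44q_E). Setting ∂π_E/∂q_E = 0: 83 - 6q_E - 3(q_D + q_J) = 0.
Delta's profit: π_D = (127 - 3Q)q_D - (19q_D). Setting ∂π_D/∂q_D = 0: 108 - 6q_D - 3(q_E + q_J) = 0.
Juno's profit: π_J = (127 - 3Q)q_J - (40q_J). Setting ∂π_J/∂q_J = 0: 87 - 6q_J - 3(q_E + q_D) = 0.
Summing all 3 equations gives 278 − 12Q = 0, hence Q = 139/6.
Back-substituting: q_E = (83 − 139/2)/3 = 9/2, q_D = (108 − 139/2)/3 = 77/6, q_J = (87 − 139/2)/3 = 35/6.
Price P = 127 - 3·(139/6) = 115/2.
Delta's profit: (115/2 - 19)·(77/6) = 494.0833.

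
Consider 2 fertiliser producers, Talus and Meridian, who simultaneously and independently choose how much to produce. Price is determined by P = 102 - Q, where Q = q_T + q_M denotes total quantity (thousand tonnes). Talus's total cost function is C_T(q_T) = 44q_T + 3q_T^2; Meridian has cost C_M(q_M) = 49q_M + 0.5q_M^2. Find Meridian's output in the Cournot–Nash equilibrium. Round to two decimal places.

15.91

Talus's profit: π_T = (102 - Q)q_T - (44q_T + 3q_T²). Setting ∂π_T/∂q_T = 0: 58 - 8q_T - (q_M) = 0.
Meridian's first-order condition: 53 - 3q_M - (q_T) = 0.
So q_T = (58 - q_M)/8 and q_M = (53 - q_T)/3.
Substituting one into the other gives q_T = 121/23 and q_M = 366/23.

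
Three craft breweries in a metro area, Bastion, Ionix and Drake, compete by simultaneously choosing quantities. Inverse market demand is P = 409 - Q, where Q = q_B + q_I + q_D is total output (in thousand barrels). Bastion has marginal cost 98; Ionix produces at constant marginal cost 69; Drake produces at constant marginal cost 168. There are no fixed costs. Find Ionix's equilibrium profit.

13689

Bastion's profit: π_B = (409 - Q)q_B - (98q_B). Setting ∂π_B/∂q_B = 0: 311 - 2q_B - (q_I + q_D) = 0.
Ionix's first-order condition: 340 - 2q_I - (q_B + q_D) = 0.
Drake's first-order condition: 241 - 2q_D - (q_B + q_I) = 0.
Adding the 3 first-order conditions: 892 − 4Q = 0, so Q = 223.
Back-substituting: q_B = (311 − 223) = 88, q_I = (340 − 223) = 117, q_D = (241 − 223) = 18.
Price P = 409 - 223 = 186.
Ionix's profit: (186 - 69)·117 = 13689.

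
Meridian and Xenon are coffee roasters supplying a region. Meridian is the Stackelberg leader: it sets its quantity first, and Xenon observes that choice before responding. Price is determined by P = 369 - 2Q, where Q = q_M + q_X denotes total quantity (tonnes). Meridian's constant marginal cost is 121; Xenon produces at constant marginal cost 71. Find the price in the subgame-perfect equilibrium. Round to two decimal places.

170.50

Solve by backward induction. Given q_M, the follower Xenon maximises π_X = (369 - 2q_M - 2q_X)q_X - 71q_X.
Setting the follower's marginal profit to zero, 298 - 2q_M - 4q_X = 0, i.e. q_X = (298 - 2q_M)/4.
Meridian substitutes q_X(q_M) into its own profit: π_M = q_M(369 - 2q_M - (298 - 2q_M)/2) - 121q_M = (220 - q_M)q_M - 121q_M.
Maximising: ∂π_M/∂q_M = 99 - 2q_M = 0, giving q_M = 99/2.
Then q_X = (298 - 2·(99/2))/4 = 199/4.
Total output Q = 397/4, so price P = 369 - 2·(397/4) = 341/2.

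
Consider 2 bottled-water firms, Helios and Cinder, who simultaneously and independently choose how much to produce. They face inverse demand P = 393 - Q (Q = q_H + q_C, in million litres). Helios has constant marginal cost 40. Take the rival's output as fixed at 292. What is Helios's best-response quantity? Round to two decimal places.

30.50

With the rival's output fixed at 292, Helios's profit is π_H = (393 - 292 - q_H)q_H - (40q_H) = (101 - q_H)q_H - (40q_H).
∂π_H/∂q_H = 61 - 2q_H = 0, so q_H = 61/2.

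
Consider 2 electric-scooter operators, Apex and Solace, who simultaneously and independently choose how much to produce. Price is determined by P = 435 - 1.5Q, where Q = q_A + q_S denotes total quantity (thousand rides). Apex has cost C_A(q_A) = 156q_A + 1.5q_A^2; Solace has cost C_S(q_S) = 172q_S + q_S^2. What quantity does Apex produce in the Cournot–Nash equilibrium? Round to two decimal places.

Apex's profit: π_A = (435 - 1.5Q)q_A - (156q_A + (3/2)q_A²). Setting ∂π_A/∂q_A = 0: 279 - 6q_A - (3/2)(q_S) = 0.
Solace's profit: π_S = (435 - 1.5Q)q_S - (172q_S + q_S²). Setting ∂π_S/∂q_S = 0: 263 - 5q_S - (3/2)(q_A) = 0.
So q_A = (279 - (3/2)q_S)/6 and q_S = (263 - (3/2)q_A)/5.
Substituting one into the other gives q_A = 1334/37 and q_S = 1546/37.

36.05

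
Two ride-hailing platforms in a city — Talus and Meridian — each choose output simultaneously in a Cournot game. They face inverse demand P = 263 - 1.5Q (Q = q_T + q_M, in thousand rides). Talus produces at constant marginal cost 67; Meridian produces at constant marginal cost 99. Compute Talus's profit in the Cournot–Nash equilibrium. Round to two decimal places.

Talus's profit: π_T = (263 - 1.5Q)q_T - (67q_T). Setting ∂π_T/∂q_T = 0: 196 - 3q_T - (3/2)(q_M) = 0.
Meridian's profit: π_M = (263 - 1.5Q)q_M - (99q_M). Setting ∂π_M/∂q_M = 0: 164 - 3q_M - (3/2)(q_T) = 0.
Best responses: q_T = (196 - (3/2)q_M)/3, q_M = (164 - (3/2)q_T)/3.
Substituting one into the other gives q_T = 152/3 and q_M = 88/3.
Price P = 263 - (3/2)·80 = 143.
Talus's profit: (143 - 67)·(152/3) = 3850.6667.

3850.67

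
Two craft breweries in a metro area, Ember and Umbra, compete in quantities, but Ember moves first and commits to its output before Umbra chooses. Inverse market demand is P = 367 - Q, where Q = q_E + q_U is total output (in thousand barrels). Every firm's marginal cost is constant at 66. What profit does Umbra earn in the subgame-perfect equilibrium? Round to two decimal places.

5662.56

The follower Umbra best-responds to any q_E: π_U = (367 - Q)q_U - 66q_U.
Follower FOC: 301 - q_E - 2q_U = 0, so q_U(q_E) = (301 - q_E)/2.
Ember substitutes q_U(q_E) into its own profit: π_E = q_E(367 - q_E - (301 - q_E)/2) - 66q_E = (433/2 - (1/2)q_E)q_E - 66q_E.
Maximising: ∂π_E/∂q_E = 301/2 - q_E = 0, giving q_E = 301/2.
Then q_U = (301 - 301/2)/2 = 301/4.
Price P = 367 - 903/4 = 565/4.
Umbra's profit: (565/4 - 66)·(301/4) = 5662.5625.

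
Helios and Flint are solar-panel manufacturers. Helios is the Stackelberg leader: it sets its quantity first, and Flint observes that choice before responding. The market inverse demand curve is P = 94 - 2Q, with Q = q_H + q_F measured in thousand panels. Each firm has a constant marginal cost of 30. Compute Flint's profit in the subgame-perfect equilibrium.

128

Solve by backward induction. Given q_H, the follower Flint maximises π_F = (94 - 2q_H - 2q_F)q_F - 30q_F.
Setting the follower's marginal profit to zero, 64 - 2q_H - 4q_F = 0, i.e. q_F = (64 - 2q_H)/4.
The leader anticipates this reaction. Substituting into P = 94 - 2Q gives P = 62 - q_H, so π_H = (62 - q_H)q_H - 30q_H.
Leader FOC: 32 - 2q_H = 0, so q_H = 16.
Then q_F = (64 - 2·16)/4 = 8.
Price P = 94 - 2·24 = 46.
Flint's profit: (46 - 30)·8 = 128.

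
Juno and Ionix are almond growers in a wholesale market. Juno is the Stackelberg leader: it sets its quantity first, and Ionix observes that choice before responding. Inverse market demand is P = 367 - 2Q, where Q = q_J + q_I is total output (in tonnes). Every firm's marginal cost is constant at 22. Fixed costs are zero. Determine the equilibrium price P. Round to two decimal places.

Solve by backward induction. Given q_J, the follower Ionix maximises π_I = (367 - 2q_J - 2q_I)q_I - 22q_I.
Follower FOC: 345 - 2q_J - 4q_I = 0, so q_I(q_J) = (345 - 2q_J)/4.
The leader anticipates this reaction. Substituting into P = 367 - 2Q gives P = 389/2 - q_J, so π_J = (389/2 - q_J)q_J - 22q_J.
Leader FOC: 345/2 - 2q_J = 0, so q_J = 345/4.
Then q_I = (345 - 2·(345/4))/4 = 345/8.
Total output Q = 1035/8, so price P = 367 - 2·(1035/8) = 433/4.

108.25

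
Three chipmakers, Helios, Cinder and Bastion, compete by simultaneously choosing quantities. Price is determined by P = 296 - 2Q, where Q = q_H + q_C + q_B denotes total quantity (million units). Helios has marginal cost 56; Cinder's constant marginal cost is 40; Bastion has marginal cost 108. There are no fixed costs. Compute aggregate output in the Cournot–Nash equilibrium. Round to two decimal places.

Helios's profit: π_H = (296 - 2Q)q_H - (56q_H). Setting ∂π_H/∂q_H = 0: 240 - 4q_H - 2(q_C + q_B) = 0.
Cinder's profit: π_C = (296 - 2Q)q_C - (40q_C). Setting ∂π_C/∂q_C = 0: 256 - 4q_C - 2(q_H + q_B) = 0.
Bastion's first-order condition: 188 - 4q_B - 2(q_H + q_C) = 0.
Adding the 3 first-order conditions: 684 − 8Q = 0, so Q = 171/2.
Back-substituting: q_H = (240 − 171)/2 = 69/2, q_C = (256 − 171)/2 = 85/2, q_B = (188 − 171)/2 = 17/2.
Total output Q = 69/2 + 85/2 + 17/2 = 171/2.

85.50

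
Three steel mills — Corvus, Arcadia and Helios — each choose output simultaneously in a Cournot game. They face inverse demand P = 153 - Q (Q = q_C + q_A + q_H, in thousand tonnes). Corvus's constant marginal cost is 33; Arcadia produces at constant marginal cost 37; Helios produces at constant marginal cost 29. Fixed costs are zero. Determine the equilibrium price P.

63

Corvus's profit: π_C = (153 - Q)q_C - (33q_C). Setting ∂π_C/∂q_C = 0: 120 - 2q_C - (q_A + q_H) = 0.
Arcadia's first-order condition: 116 - 2q_A - (q_C + q_H) = 0.
Helios's first-order condition: 124 - 2q_H - (q_C + q_A) = 0.
Summing all 3 equations gives 360 − 4Q = 0, hence Q = 90.
Back-substituting: q_C = (120 − 90) = 30, q_A = (116 − 90) = 26, q_H = (124 − 90) = 34.
Total output Q = 90, so price P = 153 - 90 = 63.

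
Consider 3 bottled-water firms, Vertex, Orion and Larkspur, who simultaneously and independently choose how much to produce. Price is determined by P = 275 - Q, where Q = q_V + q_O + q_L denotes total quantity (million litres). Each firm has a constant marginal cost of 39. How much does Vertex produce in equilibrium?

A representative firm's profit is π_i = q_i(275 - Q) - 39q_i.
First-order condition (treating rivals' output as given): 236 - 2q_i - Σ_{j≠i} q_j = 0.
By symmetry each firm produces the same amount; substituting Σ_{j≠i} q_j = 2q_i yields q_i = 236/4 = 59.

59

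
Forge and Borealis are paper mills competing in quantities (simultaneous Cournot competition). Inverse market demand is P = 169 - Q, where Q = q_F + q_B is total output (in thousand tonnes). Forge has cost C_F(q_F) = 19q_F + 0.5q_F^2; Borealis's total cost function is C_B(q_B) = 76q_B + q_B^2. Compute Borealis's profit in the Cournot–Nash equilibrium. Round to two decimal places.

275.06

Forge's profit: π_F = (169 - Q)q_F - (19q_F + (1/2)q_F²). Setting ∂π_F/∂q_F = 0: 150 - 3q_F - (q_B) = 0.
Borealis's profit: π_B = (169 - Q)q_B - (76q_B + q_B²). Setting ∂π_B/∂q_B = 0: 93 - 4q_B - (q_F) = 0.
Rearranging gives the reaction functions q_F = (150 - q_B)/3 and q_B = (93 - q_F)/4.
Substituting one into the other gives q_F = 507/11 and q_B = 129/11.
Price P = 169 - 636/11 = 1223/11.
Borealis's profit: (1223/11)·(129/11) - 76·(129/11) - (129/11)² = 275.0579.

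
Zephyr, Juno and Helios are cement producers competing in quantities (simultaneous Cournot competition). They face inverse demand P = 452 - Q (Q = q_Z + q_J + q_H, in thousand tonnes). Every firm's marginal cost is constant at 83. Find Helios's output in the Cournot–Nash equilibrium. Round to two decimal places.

92.25

Each firm earns π_i = (452 - Q)q_i - 83q_i.
Setting ∂π_i/∂q_i = 0 with rivals' quantities fixed: 369 - 2q_i - Σ_{j≠i} q_j = 0.
With identical firms every q_j equals q_i, so Σ_{j≠i} q_j = 2q_i and 369 = 4q_i, giving q_i = 369/4.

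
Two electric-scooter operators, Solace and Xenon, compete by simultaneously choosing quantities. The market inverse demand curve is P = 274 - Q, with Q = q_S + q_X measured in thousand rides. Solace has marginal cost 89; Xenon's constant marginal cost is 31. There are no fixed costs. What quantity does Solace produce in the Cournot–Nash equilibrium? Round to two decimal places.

42.33

Solace's profit: π_S = (274 - Q)q_S - (89q_S). Setting ∂π_S/∂q_S = 0: 185 - 2q_S - (q_X) = 0.
Xenon's first-order condition: 243 - 2q_X - (q_S) = 0.
So q_S = (185 - q_X)/2 and q_X = (243 - q_S)/2.
Substituting one into the other gives q_S = 127/3 and q_X = 301/3.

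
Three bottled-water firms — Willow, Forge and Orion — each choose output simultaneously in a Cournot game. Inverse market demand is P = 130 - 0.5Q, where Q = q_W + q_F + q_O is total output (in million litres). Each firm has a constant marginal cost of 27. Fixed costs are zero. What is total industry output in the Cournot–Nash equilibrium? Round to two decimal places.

154.50

A representative firm's profit is π_i = q_i(130 - 0.5Q) - 27q_i.
First-order condition (treating rivals' output as given): 103 - q_i - (1/2)·Σ_{j≠i} q_j = 0.
By symmetry each firm produces the same amount; substituting Σ_{j≠i} q_j = 2q_i yields q_i = 103/2.
Total output Q = 103/2 + 103/2 + 103/2 = 309/2.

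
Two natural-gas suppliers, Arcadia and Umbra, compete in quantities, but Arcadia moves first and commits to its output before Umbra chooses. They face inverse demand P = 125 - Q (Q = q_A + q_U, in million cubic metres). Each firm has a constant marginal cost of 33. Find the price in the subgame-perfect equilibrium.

Solve by backward induction. Given q_A, the follower Umbra maximises π_U = (125 - q_A - q_U)q_U - 33q_U.
∂π_U/∂q_U = 92 - q_A - 2q_U = 0 gives the reaction function q_U = (92 - q_A)/2.
Arcadia substitutes q_U(q_A) into its own profit: π_A = q_A(125 - q_A - (92 - q_A)/2) - 33q_A = (79 - (1/2)q_A)q_A - 33q_A.
Maximising: ∂π_A/∂q_A = 46 - q_A = 0, giving q_A = 46.
Then q_U = (92 - 46)/2 = 23.
Total output Q = 69, so price P = 125 - 69 = 56.

56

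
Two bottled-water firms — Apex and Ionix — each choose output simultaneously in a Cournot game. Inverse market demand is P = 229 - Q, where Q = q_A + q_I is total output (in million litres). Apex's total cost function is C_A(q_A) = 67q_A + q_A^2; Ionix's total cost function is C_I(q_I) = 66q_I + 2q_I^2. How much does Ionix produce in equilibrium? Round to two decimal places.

Apex's profit: π_A = (229 - Q)q_A - (67q_A + q_A²). Setting ∂π_A/∂q_A = 0: 162 - 4q_A - (q_I) = 0.
Ionix's first-order condition: 163 - 6q_I - (q_A) = 0.
So q_A = (162 - q_I)/4 and q_I = (163 - q_A)/6.
Substituting one into the other gives q_A = 809/23 and q_I = 490/23.

21.30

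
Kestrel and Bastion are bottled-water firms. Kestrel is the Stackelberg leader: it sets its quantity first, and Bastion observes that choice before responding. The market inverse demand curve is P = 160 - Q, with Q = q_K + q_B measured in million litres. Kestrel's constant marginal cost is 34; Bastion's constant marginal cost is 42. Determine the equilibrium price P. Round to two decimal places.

Solve by backward induction. Given q_K, the follower Bastion maximises π_B = (160 - q_K - q_B)q_B - 42q_B.
∂π_B/∂q_B = 118 - q_K - 2q_B = 0 gives the reaction function q_B = (118 - q_K)/2.
The leader anticipates this reaction. Substituting into P = 160 - Q gives P = 101 - (1/2)q_K, so π_K = (101 - (1/2)q_K)q_K - 34q_K.
Maximising: ∂π_K/∂q_K = 67 - q_K = 0, giving q_K = 67.
Then q_B = (118 - 67)/2 = 51/2.
Total output Q = 185/2, so price P = 160 - 185/2 = 135/2.

67.50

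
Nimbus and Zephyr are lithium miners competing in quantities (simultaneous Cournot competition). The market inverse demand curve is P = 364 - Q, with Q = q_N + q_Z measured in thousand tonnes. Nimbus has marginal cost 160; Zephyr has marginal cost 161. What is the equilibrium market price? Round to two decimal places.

Nimbus's profit: π_N = (364 - Q)q_N - (160q_N). Setting ∂π_N/∂q_N = 0: 204 - 2q_N - (q_Z) = 0.
Zephyr's profit: π_Z = (364 - Q)q_Z - (161q_Z). Setting ∂π_Z/∂q_Z = 0: 203 - 2q_Z - (q_N) = 0.
Best responses: q_N = (204 - q_Z)/2, q_Z = (203 - q_N)/2.
Solving the pair: q_N = 205/3, q_Z = 202/3.
Total output Q = 407/3, so price P = 364 - 407/3 = 685/3.

228.33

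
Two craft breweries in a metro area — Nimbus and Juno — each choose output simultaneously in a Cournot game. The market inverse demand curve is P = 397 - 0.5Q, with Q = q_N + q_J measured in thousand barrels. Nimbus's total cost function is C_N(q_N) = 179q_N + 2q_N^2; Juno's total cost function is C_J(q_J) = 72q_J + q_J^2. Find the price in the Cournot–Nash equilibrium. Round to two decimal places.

Nimbus's profit: π_N = (397 - 0.5Q)q_N - (179q_N + 2q_N²). Setting ∂π_N/∂q_N = 0: 218 - 5q_N - (1/2)(q_J) = 0.
Juno's first-order condition: 325 - 3q_J - (1/2)(q_N) = 0.
Best responses: q_N = (218 - (1/2)q_J)/5, q_J = (325 - (1/2)q_N)/3.
Substituting one into the other gives q_N = 1966/59 and q_J = 102.7797.
Total output Q = 136.1017, so price P = 397 - (1/2)·136.1017 = 328.9492.

328.95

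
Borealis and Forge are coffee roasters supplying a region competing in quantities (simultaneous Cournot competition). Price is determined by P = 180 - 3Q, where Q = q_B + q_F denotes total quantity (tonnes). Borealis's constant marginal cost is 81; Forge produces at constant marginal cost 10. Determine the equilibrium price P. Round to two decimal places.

Borealis's profit: π_B = (180 - 3Q)q_B - (81q_B). Setting ∂π_B/∂q_B = 0: 99 - 6q_B - 3(q_F) = 0.
Forge's profit: π_F = (180 - 3Q)q_F - (10q_F). Setting ∂π_F/∂q_F = 0: 170 - 6q_F - 3(q_B) = 0.
So q_B = (99 - 3q_F)/6 and q_F = (170 - 3q_B)/6.
Solving the pair: q_B = 28/9, q_F = 241/9.
Total output Q = 269/9, so price P = 180 - 3·(269/9) = 271/3.

90.33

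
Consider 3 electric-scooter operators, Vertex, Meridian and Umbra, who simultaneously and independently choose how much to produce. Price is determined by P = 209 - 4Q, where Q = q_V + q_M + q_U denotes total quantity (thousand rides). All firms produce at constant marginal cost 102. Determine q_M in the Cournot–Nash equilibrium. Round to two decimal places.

Each firm earns π_i = (209 - 4Q)q_i - 102q_i.
Setting ∂π_i/∂q_i = 0 with rivals' quantities fixed: 107 - 8q_i - 4·Σ_{j≠i} q_j = 0.
By symmetry each firm produces the same amount; substituting Σ_{j≠i} q_j = 2q_i yields q_i = 107/16.

6.69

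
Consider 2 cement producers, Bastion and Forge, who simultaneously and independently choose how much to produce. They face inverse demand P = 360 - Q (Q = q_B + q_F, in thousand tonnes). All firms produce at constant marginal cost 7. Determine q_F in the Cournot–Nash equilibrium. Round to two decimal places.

A representative firm's profit is π_i = q_i(360 - Q) - 7q_i.
Setting ∂π_i/∂q_i = 0 with rivals' quantities fixed: 353 - 2q_i - q_j = 0.
With identical firms every q_j equals q_i, so q_j = q_i and 353 = 3q_i, giving q_i = 353/3.

117.67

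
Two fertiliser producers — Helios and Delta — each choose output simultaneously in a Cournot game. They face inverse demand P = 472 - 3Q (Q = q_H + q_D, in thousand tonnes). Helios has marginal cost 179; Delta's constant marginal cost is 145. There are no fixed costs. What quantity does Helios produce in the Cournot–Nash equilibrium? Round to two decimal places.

28.78

Helios's profit: π_H = (472 - 3Q)q_H - (179q_H). Setting ∂π_H/∂q_H = 0: 293 - 6q_H - 3(q_D) = 0.
Delta's first-order condition: 327 - 6q_D - 3(q_H) = 0.
Rearranging gives the reaction functions q_H = (293 - 3q_D)/6 and q_D = (327 - 3q_H)/6.
Substituting one into the other gives q_H = 259/9 and q_D = 361/9.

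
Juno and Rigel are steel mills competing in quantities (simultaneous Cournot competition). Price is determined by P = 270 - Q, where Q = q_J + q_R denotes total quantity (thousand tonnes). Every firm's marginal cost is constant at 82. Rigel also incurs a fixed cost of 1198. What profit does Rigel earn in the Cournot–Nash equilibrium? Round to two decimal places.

Each firm earns π_i = (270 - Q)q_i - 82q_i.
First-order condition (treating rivals' output as given): 188 - 2q_i - q_j = 0.
With identical firms every q_j equals q_i, so q_j = q_i and 188 = 3q_i, giving q_i = 188/3.
Price P = 270 - 376/3 = 434/3.
Rigel's profit: (434/3 - 82)·(188/3) - 1198 = 2729.1111.

2729.11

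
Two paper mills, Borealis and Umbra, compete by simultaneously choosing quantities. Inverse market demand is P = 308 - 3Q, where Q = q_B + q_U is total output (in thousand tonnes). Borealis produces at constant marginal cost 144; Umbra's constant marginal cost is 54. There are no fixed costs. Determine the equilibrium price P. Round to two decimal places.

168.67

Borealis's profit: π_B = (308 - 3Q)q_B - (144q_B). Setting ∂π_B/∂q_B = 0: 164 - 6q_B - 3(q_U) = 0.
Umbra's profit: π_U = (308 - 3Q)q_U - (54q_U). Setting ∂π_U/∂q_U = 0: 254 - 6q_U - 3(q_B) = 0.
So q_B = (164 - 3q_U)/6 and q_U = (254 - 3q_B)/6.
Substituting one into the other gives q_B = 74/9 and q_U = 344/9.
Total output Q = 418/9, so price P = 308 - 3·(418/9) = 506/3.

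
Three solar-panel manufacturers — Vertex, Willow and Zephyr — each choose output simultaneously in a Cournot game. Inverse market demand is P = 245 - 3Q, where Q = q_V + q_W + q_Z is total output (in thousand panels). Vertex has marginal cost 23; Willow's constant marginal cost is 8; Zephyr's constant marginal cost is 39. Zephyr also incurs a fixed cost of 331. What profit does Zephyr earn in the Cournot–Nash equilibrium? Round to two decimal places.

Vertex's profit: π_V = (245 - 3Q)q_V - (23q_V). Setting ∂π_V/∂q_V = 0: 222 - 6q_V - 3(q_W + q_Z) = 0.
Willow's profit: π_W = (245 - 3Q)q_W - (8q_W). Setting ∂π_W/∂q_W = 0: 237 - 6q_W - 3(q_V + q_Z) = 0.
Zephyr's first-order condition: 206 - 6q_Z - 3(q_V + q_W) = 0.
Summing all 3 equations gives 665 − 12Q = 0, hence Q = 665/12.
Back-substituting: q_V = (222 − 665/4)/3 = 223/12, q_W = (237 − 665/4)/3 = 283/12, q_Z = (206 − 665/4)/3 = 53/4.
Price P = 245 - 3·(665/12) = 315/4.
Zephyr's profit: (315/4 - 39)·(53/4) - 331 = 195.6875.

195.69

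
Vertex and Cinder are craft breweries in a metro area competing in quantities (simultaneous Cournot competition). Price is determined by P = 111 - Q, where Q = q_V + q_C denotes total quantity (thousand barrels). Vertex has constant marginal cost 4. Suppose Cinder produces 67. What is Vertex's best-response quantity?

With the rival's output fixed at 67, Vertex's profit is π_V = (111 - 67 - q_V)q_V - (4q_V) = (44 - q_V)q_V - (4q_V).
∂π_V/∂q_V = 40 - 2q_V = 0, so q_V = 20.

20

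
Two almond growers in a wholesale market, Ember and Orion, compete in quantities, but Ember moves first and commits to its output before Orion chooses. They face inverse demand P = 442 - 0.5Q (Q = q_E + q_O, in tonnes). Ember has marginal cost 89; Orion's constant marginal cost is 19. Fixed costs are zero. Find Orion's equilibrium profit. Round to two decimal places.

Solve by backward induction. Given q_E, the follower Orion maximises π_O = (442 - (1/2)q_E - (1/2)q_O)q_O - 19q_O.
Follower FOC: 423 - (1/2)q_E - q_O = 0, so q_O(q_E) = (423 - (1/2)q_E).
The leader anticipates this reaction. Substituting into P = 442 - 0.5Q gives P = 461/2 - (1/4)q_E, so π_E = (461/2 - (1/4)q_E)q_E - 89q_E.
The leader's first-order condition 283/2 - (1/2)q_E = 0 yields q_E = 283.
Then q_O = (423 - (1/2)·283) = 563/2.
Price P = 442 - (1/2)·(1129/2) = 639/4.
Orion's profit: (639/4 - 19)·(563/2) = 39621.1250.

39621.13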